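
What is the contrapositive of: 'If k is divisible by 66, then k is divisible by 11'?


Original: If k is divisible by 66, then k is divisible by 11
Contrapositive: If ¬Q, then ¬P
Negate Q: not (k is divisible by 11)
Negate P: not (k is divisible by 66)

If not (k is divisible by 11), then not (k is divisible by 66).


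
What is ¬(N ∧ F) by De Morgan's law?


De Morgan's law: ¬(P ∧ Q) ≡ ¬P ∨ ¬Q
¬(N ∧ F) = ¬N ∨ ¬F

¬N ∨ ¬F


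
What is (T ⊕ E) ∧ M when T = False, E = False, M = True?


T = False, E = False, M = True
Step 1: T ⊕ E = False XOR False = False
Step 2: False ∧ M = False AND True = False
XOR true when exactly one of T,E is true; then AND with M.

False


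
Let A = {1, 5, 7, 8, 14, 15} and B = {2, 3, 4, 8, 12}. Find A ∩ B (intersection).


A = {1, 5, 7, 8, 14, 15}
B = {2, 3, 4, 8, 12}
Operation: intersection
Elements in both: 8

{8}


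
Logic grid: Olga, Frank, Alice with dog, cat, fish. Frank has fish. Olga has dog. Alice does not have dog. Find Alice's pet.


From clues:
  Frank → fish
  Olga → dog
By elimination, Alice gets the remaining.

cat


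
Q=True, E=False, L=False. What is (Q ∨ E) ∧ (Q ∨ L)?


Q = True, E = False, L = False
Expression: (Q ∨ E) ∧ (Q ∨ L)
Step 1: Q ∨ E = True OR False = True
Step 2: Q ∨ L = True OR False = True
Step 3: (True) ∧ (True) = True AND True = True

True


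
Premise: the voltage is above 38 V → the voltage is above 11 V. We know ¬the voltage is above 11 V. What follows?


Modus tollens: P → Q, ¬Q ⊢ ¬P
P: the voltage is above 38 V
Q: the voltage is above 11 V
We have P → Q and Q is false.
By modus tollens, P must be false.

It is not the case that the voltage is above 38 V


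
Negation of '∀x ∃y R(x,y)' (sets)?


Original: ∀x ∃y R(x,y)
Rule: ¬∀→∃, ¬∃→∀, negate predicate.
Negation: ∃x ∀y ¬R(x,y)

∃x ∀y ¬R(x,y)


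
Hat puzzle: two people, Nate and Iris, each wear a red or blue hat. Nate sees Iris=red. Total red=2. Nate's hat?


Total red = 2, Iris = red
Red accounted for: 1
Remaining for Nate: 1
Nate's hat is red.

red


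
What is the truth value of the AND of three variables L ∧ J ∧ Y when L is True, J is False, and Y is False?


L = True, J = False, Y = False
Step 1: L ∧ J = True AND False = False
Step 2: (False) ∧ Y = (False) AND False = False
AND is true only when ALL operands are true.

False


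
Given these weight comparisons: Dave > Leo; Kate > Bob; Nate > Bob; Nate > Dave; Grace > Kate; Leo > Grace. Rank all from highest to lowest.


Constraints: Dave > Leo; Kate > Bob; Nate > Bob; Nate > Dave; Grace > Kate; Leo > Grace
Method: at each step, the next-highest is the one remaining person who never appears on the smaller side of a constraint between remaining people.
  Step 1: remaining {Leo, Dave, Grace, Bob, Kate, Nate}; on the smaller side: {Leo, Dave, Grace, Bob, Kate} → Nate is next (Nate > Bob; Nate > Dave).
  Step 2: remaining {Leo, Dave, Grace, Bob, Kate}; on the smaller side: {Leo, Grace, Bob, Kate} → Dave is next (Dave > Leo).
  Step 3: remaining {Leo, Grace, Bob, Kate}; on the smaller side: {Grace, Bob, Kate} → Leo is next (Leo > Grace).
  Step 4: remaining {Grace, Bob, Kate}; on the smaller side: {Bob, Kate} → Grace is next (Grace > Kate).
  Step 5: remaining {Bob, Kate}; on the smaller side: {Bob} → Kate is next (Kate > Bob).
  Step 6: only Bob remains → lowest.
Final ranking (highest to lowest):

Nate > Dave > Leo > Grace > Kate > Bob


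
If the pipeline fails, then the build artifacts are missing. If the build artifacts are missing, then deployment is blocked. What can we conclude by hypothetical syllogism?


Hypothetical syllogism: P → Q, Q → R ⊢ P → R
Premise 1: the pipeline fails → the build artifacts are missing
Premise 2: the build artifacts are missing → deployment is blocked
Chain the implications: the middle term (the build artifacts are missing) links the two.
Conclusion: If the pipeline fails, then deployment is blocked.

If the pipeline fails, then deployment is blocked.


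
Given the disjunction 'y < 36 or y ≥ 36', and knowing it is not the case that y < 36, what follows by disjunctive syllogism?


Disjunctive syllogism: P ∨ Q, ¬P ⊢ Q
Disjunction: y < 36 ∨ y ≥ 36
We know it is not the case that y < 36.
By disjunctive syllogism, the other disjunct must be true.

y ≥ 36


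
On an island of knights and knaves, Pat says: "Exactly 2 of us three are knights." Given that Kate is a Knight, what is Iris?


Pat claims exactly 2 knights among Pat, Kate, Iris.
Given: Kate is a Knight.

Case 1: Pat is a Knight (tells truth)
  Then exactly 2 of the three are knights.
  Counting Pat, Kate: 2 knight(s) so far. Need 0 more → Iris = Knave.
Case 2: Pat is a Knave (lies)
  Then the count is NOT 2.
  If Iris = Knight, count = 2 = 2 → claim would be true, contradicts lie.
  If Iris = Knave, count = 1 ≠ 2 → lie confirmed ✓

Iris is a Knave.

Knave


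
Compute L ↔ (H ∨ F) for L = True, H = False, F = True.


L = True, H = False, F = True
Step 1: H ∨ F = False OR True = True
Step 2: L ↔ (True): true when both sides have same truth value.
Result: True ↔ True = True

True


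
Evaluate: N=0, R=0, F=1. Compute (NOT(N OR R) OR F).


N OR R = 0
NOT(0) = 1
1 OR 1 = 1

1


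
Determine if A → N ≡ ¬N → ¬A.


Expression 1: A → N
Expression 2: ¬N → ¬A
Truth table (A N | Expr1 Expr2):
  T T |   T     T
  T F |   F     F
  F T |   T     T
  F F |   T     T
All 4 rows agree, so the expressions are logically equivalent.

Yes


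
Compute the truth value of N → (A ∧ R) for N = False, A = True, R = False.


N = False, A = True, R = False
Step 1: A ∧ R = True AND False = False
Step 2: N → (False): false only when N=True and consequent=False.
Result: True

True


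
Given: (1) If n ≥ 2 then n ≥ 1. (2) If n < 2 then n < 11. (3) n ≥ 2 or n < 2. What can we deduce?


Constructive dilemma: (P → Q) ∧ (R → S), P ∨ R ⊢ Q ∨ S
Premise 1: n ≥ 2 → n ≥ 1
Premise 2: n < 2 → n < 11
Premise 3: n ≥ 2 ∨ n < 2
Case 1: Assuming n ≥ 2, then by Premise 1, n ≥ 1.
Case 2: Assuming n < 2, then by Premise 2, n < 11.
Since one of n ≥ 2 or n < 2 must hold, we get n ≥ 1 or n < 11.

n ≥ 1 or n < 11.


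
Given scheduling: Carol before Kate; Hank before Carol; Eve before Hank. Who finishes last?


Constraints: Carol before Kate; Hank before Carol; Eve before Hank
The last task can have nothing scheduled after it, so it must never appear on the left of a 'before'.
Tasks appearing before some other task: Carol, Hank, Eve.
The only task not in that list is Kate → it is last.

Kate


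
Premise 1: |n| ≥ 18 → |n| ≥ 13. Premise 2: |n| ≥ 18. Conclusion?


Modus ponens: P → Q, P ⊢ Q
P: |n| ≥ 18
Q: |n| ≥ 13
We have P → Q and P is true.
By modus ponens, Q must be true.

|n| ≥ 13


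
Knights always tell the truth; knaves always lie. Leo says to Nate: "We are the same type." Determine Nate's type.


Leo says: "We are the same type."
Case 1: Leo is a Knight (truth-teller)
  Statement is true → they ARE the same → Nate is also a Knight
Case 2: Leo is a Knave (liar)
  Statement is false → they are NOT the same → Nate is a Knight
In both cases, Nate is a Knight.

Knight


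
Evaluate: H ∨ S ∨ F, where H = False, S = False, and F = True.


H = False, S = False, F = True
Step 1: H ∨ S = False OR False = False
Step 2: False ∨ F = False OR True = True
OR is true when at least one operand is true.

True


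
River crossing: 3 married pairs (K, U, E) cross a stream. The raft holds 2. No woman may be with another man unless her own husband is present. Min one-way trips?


Label couples K, U, E (H = husband, W = wife).
Counting alone: 6 people, the raft carries 2 and someone must bring it back, so each round trip nets at most +1 on the far side until the last crossing → at least 9 trips. The jealousy constraint makes 9 impossible; the shortest valid schedule has 11:
1. WK+WU →  (far: WK,WU; near: HK,HU,HE,WE)
2. WK ←       (far: WU; near: HK,HU,HE,WK,WE)
3. WK+WE →  (far: WK,WU,WE; near: HK,HU,HE)
4. WK ←       (far: WU,WE; near: HK,HU,HE,WK)
5. HU+HE →  (far: HU,WU,HE,WE; near: HK,WK)
6. HU+WU ←  (far: HE,WE; near: HK,WK,HU,WU)
7. HK+HU →  (far: HK,HU,HE,WE; near: WK,WU)
8. WE ←       (far: HK,HU,HE; near: WK,WU,WE)
9. WK+WU →  (far: HK,WK,HU,WU,HE; near: WE)
10. HE ←      (far: HK,WK,HU,WU; near: HE,WE)
11. HE+WE → (far: all six; near: empty)
In every state each wife is either with her husband or with no other man.
Minimum trips = 11

11


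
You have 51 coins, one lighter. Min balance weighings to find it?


Each weighing has 3 outcomes (left heavy / balance / right heavy), so k weighings distinguish at most 3^k cases; splitting into three near-equal groups achieves this.
Need 3^k ≥ 51: 3^3 = 27 < 51 ≤ 3^4 = 81
k = ⌈log₃(51)⌉ = 4

4


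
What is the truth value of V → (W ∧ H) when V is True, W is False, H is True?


V = True, W = False, H = True
Step 1: W ∧ H = False AND True = False
Step 2: V → (False): false only when V=True and consequent=False.
Result: False

False


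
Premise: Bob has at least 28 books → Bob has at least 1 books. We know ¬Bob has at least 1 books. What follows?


Modus tollens: P → Q, ¬Q ⊢ ¬P
P: Bob has at least 28 books
Q: Bob has at least 1 books
We have P → Q and Q is false.
By modus tollens, P must be false.

It is not the case that Bob has at least 28 books


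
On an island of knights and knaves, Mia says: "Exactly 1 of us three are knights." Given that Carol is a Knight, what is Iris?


Mia claims exactly 1 knights among Mia, Carol, Iris.
Given: Carol is a Knight.

Case 1: Mia is a Knight (tells truth)
  Then exactly 1 of the three are knights.
  Counting Mia, Carol: 2 knight(s) so far. Need -1 more → impossible.
Case 2: Mia is a Knave (lies)
  Then the count is NOT 1.
  If Iris = Knave, count = 1 = 1 → claim would be true, contradicts lie.
  If Iris = Knight, count = 2 ≠ 1 → lie confirmed ✓

Iris is a Knight.

Knight


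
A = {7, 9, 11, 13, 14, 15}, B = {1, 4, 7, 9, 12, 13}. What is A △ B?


A = {7, 9, 11, 13, 14, 15}
B = {1, 4, 7, 9, 12, 13}
Operation: symmetric difference
In A only: [11, 14, 15], in B only: [1, 4, 12]

{1, 4, 11, 12, 14, 15}


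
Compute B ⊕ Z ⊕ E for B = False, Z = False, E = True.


B = False, Z = False, E = True
Step 1: B ⊕ Z = False XOR False = False
Step 2: False ⊕ E = False XOR True = True
XOR is true when an odd number of operands are true.

True


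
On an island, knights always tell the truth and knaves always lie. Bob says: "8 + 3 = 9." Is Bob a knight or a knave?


Statement: "8 + 3 = 9."
Actual: 8 + 3 = 11
Claimed: 9
Statement is FALSE → Bob lies → Knave

Knave


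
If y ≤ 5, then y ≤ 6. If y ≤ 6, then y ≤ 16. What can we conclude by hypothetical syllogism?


Hypothetical syllogism: P → Q, Q → R ⊢ P → R
Premise 1: y ≤ 5 → y ≤ 6
Premise 2: y ≤ 6 → y ≤ 16
Chain the implications: the middle term (y ≤ 6) links the two.
Conclusion: If y ≤ 5, then y ≤ 16.

If y ≤ 5, then y ≤ 16.


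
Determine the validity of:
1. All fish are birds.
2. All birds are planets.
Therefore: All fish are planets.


Premise 1: All fish are birds.
Premise 2: All birds are planets.
Conclusion: All fish are planets.
Barbara syllogism (AAA-1): All A are B, All B are C → All A are C.
Middle term (birds) distributed in premise 2.

Valid


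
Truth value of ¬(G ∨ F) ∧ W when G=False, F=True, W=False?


G = False, F = True, W = False
Expression: ¬(G ∨ F) ∧ W
Step 1: G ∨ F = False OR True = True
Step 2: ¬(G ∨ F) = NOT True = False
Step 3: (False) ∧ W = False AND False = False

False


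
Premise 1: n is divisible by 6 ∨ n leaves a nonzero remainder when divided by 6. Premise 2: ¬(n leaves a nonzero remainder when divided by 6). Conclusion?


Disjunctive syllogism: P ∨ Q, ¬P ⊢ Q
Disjunction: n is divisible by 6 ∨ n leaves a nonzero remainder when divided by 6
We know it is not the case that n leaves a nonzero remainder when divided by 6.
By disjunctive syllogism, the other disjunct must be true.

n is divisible by 6


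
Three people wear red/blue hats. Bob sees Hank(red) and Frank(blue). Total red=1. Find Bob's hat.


Total red = 1, seen red = 1
Own red = 1 - 1 = 0
Bob's hat is blue.

blue


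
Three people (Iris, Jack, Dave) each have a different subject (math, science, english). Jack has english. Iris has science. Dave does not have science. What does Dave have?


From clues:
  Iris → science
  Jack → english
By elimination, Dave gets the remaining.

math


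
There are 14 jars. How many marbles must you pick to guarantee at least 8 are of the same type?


Pigeonhole: to guarantee k in one of n categories, need (k-1)×n + 1.
k = 8, n = 14
Minimum = (8-1) × 14 + 1 = 7 × 14 + 1

99


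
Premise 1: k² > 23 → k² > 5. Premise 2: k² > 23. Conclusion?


Modus ponens: P → Q, P ⊢ Q
P: k² > 23
Q: k² > 5
We have P → Q and P is true.
By modus ponens, Q must be true.

k² > 5


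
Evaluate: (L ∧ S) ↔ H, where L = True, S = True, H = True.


L = True, S = True, H = True
Step 1: L ∧ S = True AND True = True
Step 2: (True) ↔ H: true when both sides have same truth value.
Result: True ↔ True = True

True


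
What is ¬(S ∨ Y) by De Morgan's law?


De Morgan's law: ¬(P ∨ Q) ≡ ¬P ∧ ¬Q
¬(S ∨ Y) = ¬S ∧ ¬Y

¬S ∧ ¬Y


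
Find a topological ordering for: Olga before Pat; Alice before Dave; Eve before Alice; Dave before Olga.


Constraints: Olga before Pat; Alice before Dave; Eve before Alice; Dave before Olga
Method: repeatedly schedule the remaining task that has no remaining task required before it.
  Step 1: remaining {Eve, Dave, Alice, Pat, Olga}; every task except Eve still has a predecessor pending → schedule Eve.
  Step 2: remaining {Dave, Alice, Pat, Olga}; every task except Alice still has a predecessor pending → schedule Alice.
  Step 3: remaining {Dave, Pat, Olga}; every task except Dave still has a predecessor pending → schedule Dave.
  Step 4: remaining {Pat, Olga}; every task except Olga still has a predecessor pending → schedule Olga.
  Step 5: only Pat remains → schedule Pat.
Resulting order:

Eve → Alice → Dave → Olga → Pat


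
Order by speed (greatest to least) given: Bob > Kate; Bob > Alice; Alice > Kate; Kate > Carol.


Constraints: Bob > Kate; Bob > Alice; Alice > Kate; Kate > Carol
Method: at each step, the next-highest is the one remaining person who never appears on the smaller side of a constraint between remaining people.
  Step 1: remaining {Carol, Kate, Bob, Alice}; on the smaller side: {Carol, Kate, Alice} → Bob is next (Bob > Kate; Bob > Alice).
  Step 2: remaining {Carol, Kate, Alice}; on the smaller side: {Carol, Kate} → Alice is next (Alice > Kate).
  Step 3: remaining {Carol, Kate}; on the smaller side: {Carol} → Kate is next (Kate > Carol).
  Step 4: only Carol remains → lowest.
Final ranking (highest to lowest):

Bob > Alice > Kate > Carol


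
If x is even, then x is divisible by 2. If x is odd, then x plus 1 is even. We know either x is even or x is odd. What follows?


Constructive dilemma: (P → Q) ∧ (R → S), P ∨ R ⊢ Q ∨ S
Premise 1: x is even → x is divisible by 2
Premise 2: x is odd → x plus 1 is even
Premise 3: x is even ∨ x is odd
Case 1: Assuming x is even, then by Premise 1, x is divisible by 2.
Case 2: Assuming x is odd, then by Premise 2, x plus 1 is even.
Since one of x is even or x is odd must hold, we get x is divisible by 2 or x plus 1 is even.

x is divisible by 2 or x plus 1 is even.


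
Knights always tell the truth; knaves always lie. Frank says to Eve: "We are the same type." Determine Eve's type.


Frank says: "We are the same type."
Case 1: Frank is a Knight (truth-teller)
  Statement is true → they ARE the same → Eve is also a Knight
Case 2: Frank is a Knave (liar)
  Statement is false → they are NOT the same → Eve is a Knight
In both cases, Eve is a Knight.

Knight


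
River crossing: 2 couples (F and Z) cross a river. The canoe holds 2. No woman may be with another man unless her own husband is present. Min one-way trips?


Label couples F and Z.
1. WF+WZ → (far: WF,WZ; near: HF,HZ)
2. WF ←   (far: WZ; near: HF,HZ,WF)
3. HF+HZ → (far: HF,HZ,WZ; near: WF)
4. HF ←   (far: HZ,WZ; near: HF,WF)  — HF returns, since WF is alone on near bank
5. HF+WF → (far: all four; near: empty)
Every state respects the constraint.
Minimum trips = 5

5


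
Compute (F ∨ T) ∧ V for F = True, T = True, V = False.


F = True, T = True, V = False
Step 1: F ∨ T = True OR True = True
Step 2: True ∧ V = True AND False = False
OR is true when at least one operand is true; AND requires both.

False


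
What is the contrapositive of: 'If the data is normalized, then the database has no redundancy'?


Original: If the data is normalized, then the database has no redundancy
Contrapositive: If ¬Q, then ¬P
Negate Q: not (the database has no redundancy)
Negate P: not (the data is normalized)

If not (the database has no redundancy), then not (the data is normalized).


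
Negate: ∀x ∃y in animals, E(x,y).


Original: ∀x ∃y E(x,y)
Rule: ¬∀→∃, ¬∃→∀, negate predicate.
Negation: ∃x ∀y ¬E(x,y)

∃x ∀y ¬E(x,y)


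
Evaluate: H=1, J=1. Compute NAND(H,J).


H AND J = 1
NOT(1) = 0

0


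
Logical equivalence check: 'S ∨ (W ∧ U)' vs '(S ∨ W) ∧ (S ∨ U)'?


Expression 1: S ∨ (W ∧ U)
Expression 2: (S ∨ W) ∧ (S ∨ U)
Truth table (S W U | Expr1 Expr2):
  T T T |   T     T
  T T F |   T     T
  T F T |   T     T
  T F F |   T     T
  F T T |   T     T
  F T F |   F     F
  F F T |   F     F
  F F F |   F     F
All 8 rows agree, so the expressions are logically equivalent.

Yes


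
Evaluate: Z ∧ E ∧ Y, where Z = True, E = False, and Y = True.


Z = True, E = False, Y = True
Step 1: Z ∧ E = True AND False = False
Step 2: (False) ∧ Y = (False) AND True = False
AND is true only when ALL operands are true.

False


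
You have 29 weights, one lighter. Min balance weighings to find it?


Each weighing has 3 outcomes (left heavy / balance / right heavy), so k weighings distinguish at most 3^k cases; splitting into three near-equal groups achieves this.
Need 3^k ≥ 29: 3^3 = 27 < 29 ≤ 3^4 = 81
k = ⌈log₃(29)⌉ = 4

4


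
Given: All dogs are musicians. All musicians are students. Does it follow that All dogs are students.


Premise 1: All dogs are musicians.
Premise 2: All musicians are students.
Conclusion: All dogs are students.
Barbara syllogism (AAA-1): All A are B, All B are C → All A are C.
Middle term (musicians) distributed in premise 2.

Valid


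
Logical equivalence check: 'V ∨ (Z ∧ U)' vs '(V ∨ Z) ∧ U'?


Expression 1: V ∨ (Z ∧ U)
Expression 2: (V ∨ Z) ∧ U
Truth table (V Z U | Expr1 Expr2):
  T T T |   T     T
  T T F |   T     F   ← differ
  T F T |   T     T
  T F F |   T     F   ← differ
  F T T |   T     T
  F T F |   F     F
  F F T |   F     F
  F F F |   F     F
Counterexample: V=T, Z=T, U=F gives Expr1 = T but Expr2 = F, so the expressions are NOT logically equivalent.

No


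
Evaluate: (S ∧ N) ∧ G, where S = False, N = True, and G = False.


S = False, N = True, G = False
Step 1: S ∧ N = False AND True = False
Step 2: False ∧ G = False AND False = False
AND is true only when ALL operands are true.

False


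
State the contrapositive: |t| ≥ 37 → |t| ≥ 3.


Original: If |t| ≥ 37, then |t| ≥ 3
Contrapositive: If ¬Q, then ¬P
Negate Q: not (|t| ≥ 3)
Negate P: not (|t| ≥ 37)

If not (|t| ≥ 3), then not (|t| ≥ 37).


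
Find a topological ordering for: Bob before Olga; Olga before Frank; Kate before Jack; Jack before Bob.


Constraints: Bob before Olga; Olga before Frank; Kate before Jack; Jack before Bob
Method: repeatedly schedule the remaining task that has no remaining task required before it.
  Step 1: remaining {Jack, Olga, Bob, Frank, Kate}; every task except Kate still has a predecessor pending → schedule Kate.
  Step 2: remaining {Jack, Olga, Bob, Frank}; every task except Jack still has a predecessor pending → schedule Jack.
  Step 3: remaining {Olga, Bob, Frank}; every task except Bob still has a predecessor pending → schedule Bob.
  Step 4: remaining {Olga, Frank}; every task except Olga still has a predecessor pending → schedule Olga.
  Step 5: only Frank remains → schedule Frank.
Resulting order:

Kate → Jack → Bob → Olga → Frank


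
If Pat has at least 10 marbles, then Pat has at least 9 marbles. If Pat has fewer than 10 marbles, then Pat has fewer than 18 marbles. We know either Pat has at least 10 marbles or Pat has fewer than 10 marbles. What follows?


Constructive dilemma: (P → Q) ∧ (R → S), P ∨ R ⊢ Q ∨ S
Premise 1: Pat has at least 10 marbles → Pat has at least 9 marbles
Premise 2: Pat has fewer than 10 marbles → Pat has fewer than 18 marbles
Premise 3: Pat has at least 10 marbles ∨ Pat has fewer than 10 marbles
Case 1: Assuming Pat has at least 10 marbles, then by Premise 1, Pat has at least 9 marbles.
Case 2: Assuming Pat has fewer than 10 marbles, then by Premise 2, Pat has fewer than 18 marbles.
Since one of Pat has at least 10 marbles or Pat has fewer than 10 marbles must hold, we get Pat has at least 9 marbles or Pat has fewer than 18 marbles.

Pat has at least 9 marbles or Pat has fewer than 18 marbles.


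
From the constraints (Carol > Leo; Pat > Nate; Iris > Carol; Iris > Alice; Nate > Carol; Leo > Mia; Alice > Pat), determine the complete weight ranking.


Constraints: Carol > Leo; Pat > Nate; Iris > Carol; Iris > Alice; Nate > Carol; Leo > Mia; Alice > Pat
Method: at each step, the next-highest is the one remaining person who never appears on the smaller side of a constraint between remaining people.
  Step 1: remaining {Nate, Alice, Mia, Leo, Carol, Pat, Iris}; on the smaller side: {Nate, Alice, Mia, Leo, Carol, Pat} → Iris is next (Iris > Carol; Iris > Alice).
  Step 2: remaining {Nate, Alice, Mia, Leo, Carol, Pat}; on the smaller side: {Nate, Mia, Leo, Carol, Pat} → Alice is next (Alice > Pat).
  Step 3: remaining {Nate, Mia, Leo, Carol, Pat}; on the smaller side: {Nate, Mia, Leo, Carol} → Pat is next (Pat > Nate).
  Step 4: remaining {Nate, Mia, Leo, Carol}; on the smaller side: {Mia, Leo, Carol} → Nate is next (Nate > Carol).
  Step 5: remaining {Mia, Leo, Carol}; on the smaller side: {Mia, Leo} → Carol is next (Carol > Leo).
  Step 6: remaining {Mia, Leo}; on the smaller side: {Mia} → Leo is next (Leo > Mia).
  Step 7: only Mia remains → lowest.
Final ranking (highest to lowest):

Iris > Alice > Pat > Nate > Carol > Leo > Mia


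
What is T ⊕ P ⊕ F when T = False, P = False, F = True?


T = False, P = False, F = True
Step 1: T ⊕ P = False XOR False = False
Step 2: False ⊕ F = False XOR True = True
XOR is true when an odd number of operands are true.

True


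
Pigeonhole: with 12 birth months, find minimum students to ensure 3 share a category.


Pigeonhole: to guarantee k in one of n categories, need (k-1)×n + 1.
k = 3, n = 12
Minimum = (3-1) × 12 + 1 = 2 × 12 + 1

25


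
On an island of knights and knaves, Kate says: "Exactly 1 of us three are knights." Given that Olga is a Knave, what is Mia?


Kate claims exactly 1 knights among Kate, Olga, Mia.
Given: Olga is a Knave.

Case 1: Kate is a Knight (tells truth)
  Then exactly 1 of the three are knights.
  Counting Kate, Olga: 1 knight(s) so far. Need 0 more → Mia = Knave.
Case 2: Kate is a Knave (lies)
  Then the count is NOT 1.
  If Mia = Knight, count = 1 = 1 → claim would be true, contradicts lie.
  If Mia = Knave, count = 0 ≠ 1 → lie confirmed ✓

Mia is a Knave.

Knave


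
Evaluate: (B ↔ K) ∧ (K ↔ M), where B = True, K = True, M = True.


B = True, K = True, M = True
Step 1: B ↔ K is true when B and K have the same value. Result: True
Step 2: K ↔ M is true when K and M have the same value. Result: True
Step 3: True ∧ True = True

True


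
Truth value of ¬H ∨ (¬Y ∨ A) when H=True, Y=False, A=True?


H = True, Y = False, A = True
Expression: ¬H ∨ (¬Y ∨ A)
Step 1: ¬Y = NOT False = True
Step 2: ¬Y ∨ A = True OR True = True
Step 3: ¬H = NOT True = False
Step 4: (False) ∨ (True) = False OR True = True

True


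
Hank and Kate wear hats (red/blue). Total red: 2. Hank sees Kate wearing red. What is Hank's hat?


Total red = 2, Kate = red
Red accounted for: 1
Remaining for Hank: 1
Hank's hat is red.

red


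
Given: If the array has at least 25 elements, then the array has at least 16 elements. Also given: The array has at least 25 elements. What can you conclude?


Modus ponens: P → Q, P ⊢ Q
P: the array has at least 25 elements
Q: the array has at least 16 elements
We have P → Q and P is true.
By modus ponens, Q must be true.

The array has at least 16 elements


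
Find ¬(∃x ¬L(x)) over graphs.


Original: ∃x ¬L(x)
Rule: ¬∀→∃, ¬∃→∀, negate predicate.
Negation: ∀x L(x)

∀x L(x)


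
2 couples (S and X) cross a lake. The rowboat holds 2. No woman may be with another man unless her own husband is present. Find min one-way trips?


Label couples S and X.
1. WS+WX → (far: WS,WX; near: HS,HX)
2. WS ←   (far: WX; near: HS,HX,WS)
3. HS+HX → (far: HS,HX,WX; near: WS)
4. HS ←   (far: HX,WX; near: HS,WS)  — HS returns, since WS is alone on near bank
5. HS+WS → (far: all four; near: empty)
Every state respects the constraint.
Minimum trips = 5

5


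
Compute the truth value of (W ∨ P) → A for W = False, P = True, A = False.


W = False, P = True, A = False
Step 1: W ∨ P = False OR True = True
Step 2: (True) → A: false only when antecedent=True and A=False.
Result: False

False


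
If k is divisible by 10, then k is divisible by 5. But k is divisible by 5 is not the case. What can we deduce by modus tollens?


Modus tollens: P → Q, ¬Q ⊢ ¬P
P: k is divisible by 10
Q: k is divisible by 5
We have P → Q and Q is false.
By modus tollens, P must be false.

It is not the case that k is divisible by 10


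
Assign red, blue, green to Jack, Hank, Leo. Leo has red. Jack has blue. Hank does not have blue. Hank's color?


From clues:
  Leo → red
  Jack → blue
By elimination, Hank gets the remaining.

green


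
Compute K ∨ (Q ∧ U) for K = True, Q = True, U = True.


K = True, Q = True, U = True
Step 1: Q ∧ U = True AND True = True
Step 2: K ∨ True = True OR True = True
AND evaluated first (higher precedence); then OR applied.

True


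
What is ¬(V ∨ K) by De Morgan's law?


De Morgan's law: ¬(P ∨ Q) ≡ ¬P ∧ ¬Q
¬(V ∨ K) = ¬V ∧ ¬K

¬V ∧ ¬K


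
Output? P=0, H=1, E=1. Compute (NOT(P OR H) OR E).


P OR H = 1
NOT(1) = 0
0 OR 1 = 1

1


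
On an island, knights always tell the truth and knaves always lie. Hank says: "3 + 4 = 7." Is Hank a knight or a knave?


Statement: "3 + 4 = 7."
Actual: 3 + 4 = 7
Claimed: 7
Statement is TRUE → Hank tells the truth → Knight

Knight


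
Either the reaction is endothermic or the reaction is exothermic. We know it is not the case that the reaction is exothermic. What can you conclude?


Disjunctive syllogism: P ∨ Q, ¬P ⊢ Q
Disjunction: the reaction is endothermic ∨ the reaction is exothermic
We know it is not the case that the reaction is exothermic.
By disjunctive syllogism, the other disjunct must be true.

The reaction is endothermic


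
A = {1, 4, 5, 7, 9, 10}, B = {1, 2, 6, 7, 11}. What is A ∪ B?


A = {1, 4, 5, 7, 9, 10}
B = {1, 2, 6, 7, 11}
Operation: union
All elements combined: 1, 2, 4, 5, 6, 7, 9, 10, 11

{1, 2, 4, 5, 6, 7, 9, 10, 11}


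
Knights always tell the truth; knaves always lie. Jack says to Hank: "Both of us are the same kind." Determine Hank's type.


Jack says: "Both of us are the same kind."
Case 1: Jack is a Knight (truth-teller)
  Statement is true → they ARE the same → Hank is also a Knight
Case 2: Jack is a Knave (liar)
  Statement is false → they are NOT the same → Hank is a Knight
In both cases, Hank is a Knight.

Knight


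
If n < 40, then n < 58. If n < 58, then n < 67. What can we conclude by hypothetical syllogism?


Hypothetical syllogism: P → Q, Q → R ⊢ P → R
Premise 1: n < 40 → n < 58
Premise 2: n < 58 → n < 67
Chain the implications: the middle term (n < 58) links the two.
Conclusion: If n < 40, then n < 67.

If n < 40, then n < 67.


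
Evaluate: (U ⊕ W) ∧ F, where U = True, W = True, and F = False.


U = True, W = True, F = False
Step 1: U ⊕ W = True XOR True = False
Step 2: False ∧ F = False AND False = False
XOR true when exactly one of U,W is true; then AND with F.

False


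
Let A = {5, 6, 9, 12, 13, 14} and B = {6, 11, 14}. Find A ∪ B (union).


A = {5, 6, 9, 12, 13, 14}
B = {6, 11, 14}
Operation: union
All elements combined: 5, 6, 9, 11, 12, 13, 14

{5, 6, 9, 11, 12, 13, 14}


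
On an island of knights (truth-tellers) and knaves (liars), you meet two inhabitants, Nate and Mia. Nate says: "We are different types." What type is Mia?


Nate says: "We are different types."
Case 1: Nate is a Knight (truth-teller)
  Statement is true → they ARE different → Mia is a Knave
Case 2: Nate is a Knave (liar)
  Statement is false → they are NOT different → Mia is a Knave
In both cases, Mia is a Knave.

Knave


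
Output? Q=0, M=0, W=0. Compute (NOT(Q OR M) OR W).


Q OR M = 0
NOT(0) = 1
1 OR 0 = 1

1


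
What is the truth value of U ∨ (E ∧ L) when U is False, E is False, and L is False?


U = False, E = False, L = False
Step 1: E ∧ L = False AND False = False
Step 2: U ∨ False = False OR False = False
AND evaluated first (higher precedence); then OR applied.

False


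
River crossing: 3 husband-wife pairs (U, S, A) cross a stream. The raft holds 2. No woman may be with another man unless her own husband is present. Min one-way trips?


Label couples U, S, A (H = husband, W = wife).
Counting alone: 6 people, the raft carries 2 and someone must bring it back, so each round trip nets at most +1 on the far side until the last crossing → at least 9 trips. The jealousy constraint makes 9 impossible; the shortest valid schedule has 11:
1. WU+WS →  (far: WU,WS; near: HU,HS,HA,WA)
2. WU ←       (far: WS; near: HU,HS,HA,WU,WA)
3. WU+WA →  (far: WU,WS,WA; near: HU,HS,HA)
4. WU ←       (far: WS,WA; near: HU,HS,HA,WU)
5. HS+HA →  (far: HS,WS,HA,WA; near: HU,WU)
6. HS+WS ←  (far: HA,WA; near: HU,WU,HS,WS)
7. HU+HS →  (far: HU,HS,HA,WA; near: WU,WS)
8. WA ←       (far: HU,HS,HA; near: WU,WS,WA)
9. WU+WS →  (far: HU,WU,HS,WS,HA; near: WA)
10. HA ←      (far: HU,WU,HS,WS; near: HA,WA)
11. HA+WA → (far: all six; near: empty)
In every state each wife is either with her husband or with no other man.
Minimum trips = 11

11


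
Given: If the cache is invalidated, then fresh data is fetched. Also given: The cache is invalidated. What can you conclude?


Modus ponens: P → Q, P ⊢ Q
P: the cache is invalidated
Q: fresh data is fetched
We have P → Q and P is true.
By modus ponens, Q must be true.

Fresh data is fetched


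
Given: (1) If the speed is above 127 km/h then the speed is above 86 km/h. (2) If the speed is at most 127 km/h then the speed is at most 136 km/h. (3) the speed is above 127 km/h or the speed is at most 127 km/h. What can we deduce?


Constructive dilemma: (P → Q) ∧ (R → S), P ∨ R ⊢ Q ∨ S
Premise 1: the speed is above 127 km/h → the speed is above 86 km/h
Premise 2: the speed is at most 127 km/h → the speed is at most 136 km/h
Premise 3: the speed is above 127 km/h ∨ the speed is at most 127 km/h
Case 1: Assuming the speed is above 127 km/h, then by Premise 1, the speed is above 86 km/h.
Case 2: Assuming the speed is at most 127 km/h, then by Premise 2, the speed is at most 136 km/h.
Since one of the speed is above 127 km/h or the speed is at most 127 km/h must hold, we get the speed is above 86 km/h or the speed is at most 136 km/h.

The speed is above 86 km/h or the speed is at most 136 km/h.


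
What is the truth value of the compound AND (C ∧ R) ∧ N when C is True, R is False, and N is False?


C = True, R = False, N = False
Step 1: C ∧ R = True AND False = False
Step 2: False ∧ N = False AND False = False
AND is true only when ALL operands are true.

False


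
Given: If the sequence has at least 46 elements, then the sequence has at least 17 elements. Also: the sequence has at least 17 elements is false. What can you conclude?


Modus tollens: P → Q, ¬Q ⊢ ¬P
P: the sequence has at least 46 elements
Q: the sequence has at least 17 elements
We have P → Q and Q is false.
By modus tollens, P must be false.

It is not the case that the sequence has at least 46 elements


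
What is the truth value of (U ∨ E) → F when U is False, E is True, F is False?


U = False, E = True, F = False
Step 1: U ∨ E = False OR True = True
Step 2: (True) → F: false only when antecedent=True and F=False.
Result: False

False


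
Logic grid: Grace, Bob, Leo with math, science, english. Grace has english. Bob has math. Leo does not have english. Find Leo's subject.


From clues:
  Bob → math
  Grace → english
By elimination, Leo gets the remaining.

science


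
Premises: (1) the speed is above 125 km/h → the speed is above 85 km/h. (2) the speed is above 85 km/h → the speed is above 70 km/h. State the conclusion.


Hypothetical syllogism: P → Q, Q → R ⊢ P → R
Premise 1: the speed is above 125 km/h → the speed is above 85 km/h
Premise 2: the speed is above 85 km/h → the speed is above 70 km/h
Chain the implications: the middle term (the speed is above 85 km/h) links the two.
Conclusion: If the speed is above 125 km/h, then the speed is above 70 km/h.

If the speed is above 125 km/h, then the speed is above 70 km/h.


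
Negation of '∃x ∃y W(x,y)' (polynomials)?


Original: ∃x ∃y W(x,y)
Rule: ¬∀→∃, ¬∃→∀, negate predicate.
Negation: ∀x ∀y ¬W(x,y)

∀x ∀y ¬W(x,y)


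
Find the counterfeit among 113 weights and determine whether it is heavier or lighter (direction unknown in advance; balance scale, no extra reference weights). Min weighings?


Let n = 113. 226 possibilities (n weights × lighter/heavier); each weighing has 3 outcomes.
Bound for k weighings: say the first weighing puts j weights on each pan. If it tips, the 2j weighed weights remain suspects (each with a known direction) and k-1 weighings give 3^(k-1) outcomes; 3^(k-1) is odd, so 2j ≤ 3^(k-1) - 1. If it balances, the n - 2j unweighed weights remain with direction unknown: 2(n - 2j) ≤ 3^(k-1) - 1 by the same parity argument. Adding, n ≤ (3^(k-1) - 1) + (3^(k-1) - 1)/2 = (3^k - 3)/2, and the classical three-group strategy achieves this (3 weights in 2 weighings, 12 in 3, 39 in 4, 120 in 5).
So we need the smallest k with (3^k - 3)/2 ≥ 113.
k = 4: (3^4 - 3)/2 = 39 < 113 ✗
k = 5: (3^5 - 3)/2 = 120 ≥ 113 ✓

5


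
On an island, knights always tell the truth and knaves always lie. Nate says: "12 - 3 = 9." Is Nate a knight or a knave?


Statement: "12 - 3 = 9."
Actual: 12 - 3 = 9
Claimed: 9
Statement is TRUE → Nate tells the truth → Knight

Knight


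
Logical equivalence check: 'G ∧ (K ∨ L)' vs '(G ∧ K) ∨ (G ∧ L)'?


Expression 1: G ∧ (K ∨ L)
Expression 2: (G ∧ K) ∨ (G ∧ L)
Truth table (G K L | Expr1 Expr2):
  T T T |   T     T
  T T F |   T     T
  T F T |   T     T
  T F F |   F     F
  F T T |   F     F
  F T F |   F     F
  F F T |   F     F
  F F F |   F     F
All 8 rows agree, so the expressions are logically equivalent.

Yes


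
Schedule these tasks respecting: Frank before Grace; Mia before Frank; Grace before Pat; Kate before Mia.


Constraints: Frank before Grace; Mia before Frank; Grace before Pat; Kate before Mia
Method: repeatedly schedule the remaining task that has no remaining task required before it.
  Step 1: remaining {Grace, Mia, Frank, Kate, Pat}; every task except Kate still has a predecessor pending → schedule Kate.
  Step 2: remaining {Grace, Mia, Frank, Pat}; every task except Mia still has a predecessor pending → schedule Mia.
  Step 3: remaining {Grace, Frank, Pat}; every task except Frank still has a predecessor pending → schedule Frank.
  Step 4: remaining {Grace, Pat}; every task except Grace still has a predecessor pending → schedule Grace.
  Step 5: only Pat remains → schedule Pat.
Resulting order:

Kate → Mia → Frank → Grace → Pat


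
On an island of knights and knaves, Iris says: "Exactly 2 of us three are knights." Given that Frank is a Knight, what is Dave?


Iris claims exactly 2 knights among Iris, Frank, Dave.
Given: Frank is a Knight.

Case 1: Iris is a Knight (tells truth)
  Then exactly 2 of the three are knights.
  Counting Iris, Frank: 2 knight(s) so far. Need 0 more → Dave = Knave.
Case 2: Iris is a Knave (lies)
  Then the count is NOT 2.
  If Dave = Knight, count = 2 = 2 → claim would be true, contradicts lie.
  If Dave = Knave, count = 1 ≠ 2 → lie confirmed ✓

Dave is a Knave.

Knave


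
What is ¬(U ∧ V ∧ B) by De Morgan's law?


De Morgan's law: ¬(P ∧ Q ∧ R) ≡ ¬P ∨ ¬Q ∨ ¬R
¬(U ∧ V ∧ B) = ¬U ∨ ¬V ∨ ¬B

¬U ∨ ¬V ∨ ¬B


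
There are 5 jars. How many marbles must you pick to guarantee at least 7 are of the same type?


Pigeonhole: to guarantee k in one of n categories, need (k-1)×n + 1.
k = 7, n = 5
Minimum = (7-1) × 5 + 1 = 6 × 5 + 1

31


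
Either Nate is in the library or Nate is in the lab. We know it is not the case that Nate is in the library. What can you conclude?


Disjunctive syllogism: P ∨ Q, ¬P ⊢ Q
Disjunction: Nate is in the library ∨ Nate is in the lab
We know it is not the case that Nate is in the library.
By disjunctive syllogism, the other disjunct must be true.

Nate is in the lab


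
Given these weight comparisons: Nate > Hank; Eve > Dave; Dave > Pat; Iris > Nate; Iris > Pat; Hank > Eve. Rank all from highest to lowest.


Constraints: Nate > Hank; Eve > Dave; Dave > Pat; Iris > Nate; Iris > Pat; Hank > Eve
Method: at each step, the next-highest is the one remaining person who never appears on the smaller side of a constraint between remaining people.
  Step 1: remaining {Iris, Dave, Hank, Pat, Nate, Eve}; on the smaller side: {Dave, Hank, Pat, Nate, Eve} → Iris is next (Iris > Nate; Iris > Pat).
  Step 2: remaining {Dave, Hank, Pat, Nate, Eve}; on the smaller side: {Dave, Hank, Pat, Eve} → Nate is next (Nate > Hank).
  Step 3: remaining {Dave, Hank, Pat, Eve}; on the smaller side: {Dave, Pat, Eve} → Hank is next (Hank > Eve).
  Step 4: remaining {Dave, Pat, Eve}; on the smaller side: {Dave, Pat} → Eve is next (Eve > Dave).
  Step 5: remaining {Dave, Pat}; on the smaller side: {Pat} → Dave is next (Dave > Pat).
  Step 6: only Pat remains → lowest.
Final ranking (highest to lowest):

Iris > Nate > Hank > Eve > Dave > Pat


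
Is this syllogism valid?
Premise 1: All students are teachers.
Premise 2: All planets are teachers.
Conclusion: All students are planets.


Premise 1: All students are teachers.
Premise 2: All planets are teachers.
Conclusion: All students are planets.
Fallacy: undistributed middle. teachers is predicate in both.
Counterexample: students and planets could be disjoint subsets of teachers.

Invalid


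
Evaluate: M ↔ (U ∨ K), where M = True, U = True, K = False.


M = True, U = True, K = False
Step 1: U ∨ K = True OR False = True
Step 2: M ↔ (True): true when both sides have same truth value.
Result: True ↔ True = True

True


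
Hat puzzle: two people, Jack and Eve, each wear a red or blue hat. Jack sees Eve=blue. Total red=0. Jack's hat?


Total red = 0, Eve = blue
Red accounted for: 0
Remaining for Jack: 0
Jack's hat is blue.

blue
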